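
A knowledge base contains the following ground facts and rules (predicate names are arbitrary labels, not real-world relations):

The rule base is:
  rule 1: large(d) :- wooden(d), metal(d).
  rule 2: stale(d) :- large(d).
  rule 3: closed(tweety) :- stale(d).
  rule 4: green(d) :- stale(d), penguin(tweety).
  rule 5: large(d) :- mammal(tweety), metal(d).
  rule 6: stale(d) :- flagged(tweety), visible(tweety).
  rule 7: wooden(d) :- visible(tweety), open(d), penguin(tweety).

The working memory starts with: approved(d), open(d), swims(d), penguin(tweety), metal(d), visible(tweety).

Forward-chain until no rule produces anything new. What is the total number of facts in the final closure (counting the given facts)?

Round 1: rule 7 [wooden(d) :- visible(tweety), open(d), penguin(tweety).]. New: wooden(d).
Round 2: rule 1 [large(d) :- wooden(d), metal(d).]. New: large(d).
Round 3: rule 2 [stale(d) :- large(d).]. New: stale(d).
Round 4: rule 3 [closed(tweety) :- stale(d).]; rule 4 [green(d) :- stale(d), penguin(tweety).]. New: closed(tweety), green(d).
Closure: {approved(d), closed(tweety), green(d), large(d), metal(d), open(d), penguin(tweety), stale(d), swims(d), visible(tweety), wooden(d)} — 11 facts.

11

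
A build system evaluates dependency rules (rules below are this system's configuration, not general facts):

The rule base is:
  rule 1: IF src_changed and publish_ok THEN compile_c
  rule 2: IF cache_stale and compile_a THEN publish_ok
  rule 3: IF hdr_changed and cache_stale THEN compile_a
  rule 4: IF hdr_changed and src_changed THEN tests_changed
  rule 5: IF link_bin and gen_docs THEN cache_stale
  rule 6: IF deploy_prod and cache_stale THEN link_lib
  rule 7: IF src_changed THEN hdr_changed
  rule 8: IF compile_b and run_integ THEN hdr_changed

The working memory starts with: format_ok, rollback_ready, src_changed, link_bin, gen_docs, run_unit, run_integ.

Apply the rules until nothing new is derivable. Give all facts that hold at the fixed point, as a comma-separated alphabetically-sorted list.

Round 1: rule 5 [IF link_bin and gen_docs THEN cache_stale]; rule 7 [IF src_changed THEN hdr_changed]. New: cache_stale, hdr_changed.
Round 2: rule 3 [IF hdr_changed and cache_stale THEN compile_a]; rule 4 [IF hdr_changed and src_changed THEN tests_changed]. New: compile_a, tests_changed.
Round 3: rule 2 [IF cache_stale and compile_a THEN publish_ok]. New: publish_ok.
Round 4: rule 1 [IF src_changed and publish_ok THEN compile_c]. New: compile_c.

cache_stale, compile_a, compile_c, format_ok, gen_docs, hdr_changed, link_bin, publish_ok, rollback_ready, run_integ, run_unit, src_changed, tests_changed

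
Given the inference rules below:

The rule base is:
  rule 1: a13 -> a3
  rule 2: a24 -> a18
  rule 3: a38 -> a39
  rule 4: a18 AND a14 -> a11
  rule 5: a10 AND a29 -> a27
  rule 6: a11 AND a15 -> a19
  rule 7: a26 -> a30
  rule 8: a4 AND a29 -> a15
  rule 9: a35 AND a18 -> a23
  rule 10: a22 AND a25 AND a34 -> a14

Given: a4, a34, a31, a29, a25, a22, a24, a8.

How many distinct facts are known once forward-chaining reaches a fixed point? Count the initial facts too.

13

Round 1 fires rule 2, rule 8, rule 10, giving a18, a15, a14.
Round 2 fires rule 4, giving a11.
Round 3 fires rule 6, giving a19.
Closure: {a11, a14, a15, a18, a19, a22, a24, a25, a29, a31, a34, a4, a8} — 13 facts.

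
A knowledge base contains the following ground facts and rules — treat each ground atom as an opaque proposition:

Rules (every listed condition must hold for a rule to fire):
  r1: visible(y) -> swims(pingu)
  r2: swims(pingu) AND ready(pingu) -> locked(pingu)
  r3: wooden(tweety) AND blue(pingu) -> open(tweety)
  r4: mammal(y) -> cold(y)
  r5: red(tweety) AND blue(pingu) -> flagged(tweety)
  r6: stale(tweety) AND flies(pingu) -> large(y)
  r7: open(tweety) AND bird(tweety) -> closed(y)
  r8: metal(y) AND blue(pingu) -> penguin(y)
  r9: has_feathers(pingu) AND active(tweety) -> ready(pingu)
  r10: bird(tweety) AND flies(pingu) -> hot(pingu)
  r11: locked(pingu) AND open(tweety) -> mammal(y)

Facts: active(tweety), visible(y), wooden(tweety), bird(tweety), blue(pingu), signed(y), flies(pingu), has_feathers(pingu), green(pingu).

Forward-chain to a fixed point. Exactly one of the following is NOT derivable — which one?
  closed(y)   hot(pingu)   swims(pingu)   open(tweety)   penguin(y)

penguin(y)

Round 1: r1 [visible(y) -> swims(pingu)]; r3 [wooden(tweety) AND blue(pingu) -> open(tweety)]; r9 [has_feathers(pingu) AND active(tweety) -> ready(pingu)]; r10 [bird(tweety) AND flies(pingu) -> hot(pingu)]. New: swims(pingu), open(tweety), ready(pingu), hot(pingu).
Round 2: r2 [swims(pingu) AND ready(pingu) -> locked(pingu)]; r7 [open(tweety) AND bird(tweety) -> closed(y)]. New: locked(pingu), closed(y).
Round 3: r11 [locked(pingu) AND open(tweety) -> mammal(y)]. New: mammal(y).
Round 4: r4 [mammal(y) -> cold(y)]. New: cold(y).
Derived: open(tweety) (round 1), closed(y) (round 2), hot(pingu) (round 1), swims(pingu) (round 1). penguin(y) never appears in any round.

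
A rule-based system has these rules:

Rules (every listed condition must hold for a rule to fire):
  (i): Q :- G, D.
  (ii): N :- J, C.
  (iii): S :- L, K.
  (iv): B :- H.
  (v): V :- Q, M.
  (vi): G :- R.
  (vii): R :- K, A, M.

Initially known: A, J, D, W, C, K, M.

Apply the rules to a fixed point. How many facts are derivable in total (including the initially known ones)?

Round 1 fires (ii), (vii), giving N, R.
Round 2 fires (vi), giving G.
Round 3 fires (i), giving Q.
Round 4 fires (v), giving V.
Closure: {A, C, D, G, J, K, M, N, Q, R, V, W} — 12 facts.

12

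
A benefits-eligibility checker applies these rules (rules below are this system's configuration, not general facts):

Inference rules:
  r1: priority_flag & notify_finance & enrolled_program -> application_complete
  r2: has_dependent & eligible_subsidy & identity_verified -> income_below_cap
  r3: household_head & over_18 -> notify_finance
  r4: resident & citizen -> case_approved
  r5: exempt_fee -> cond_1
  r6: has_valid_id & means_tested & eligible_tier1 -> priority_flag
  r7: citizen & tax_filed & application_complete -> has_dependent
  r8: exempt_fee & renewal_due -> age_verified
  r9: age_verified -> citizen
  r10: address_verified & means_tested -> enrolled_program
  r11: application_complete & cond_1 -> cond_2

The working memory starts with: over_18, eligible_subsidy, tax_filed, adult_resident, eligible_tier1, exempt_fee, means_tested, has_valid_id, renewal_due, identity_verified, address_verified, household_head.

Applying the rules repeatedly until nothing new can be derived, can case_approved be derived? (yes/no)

no

Round 1: r3 [household_head & over_18 -> notify_finance]; r5 [exempt_fee -> cond_1]; r6 [has_valid_id & means_tested & eligible_tier1 -> priority_flag]; r8 [exempt_fee & renewal_due -> age_verified]; r10 [address_verified & means_tested -> enrolled_program]. Adds notify_finance, cond_1, priority_flag, age_verified, enrolled_program.
Round 2: r1 [priority_flag & notify_finance & enrolled_program -> application_complete]; r9 [age_verified -> citizen]. Adds application_complete, citizen.
Round 3: r7 [citizen & tax_filed & application_complete -> has_dependent]; r11 [application_complete & cond_1 -> cond_2]. Adds has_dependent, cond_2.
Round 4: r2 [has_dependent & eligible_subsidy & identity_verified -> income_below_cap]. Adds income_below_cap.
Fixed point reached. case_approved is concluded only by r4; r4 needs resident (never derived).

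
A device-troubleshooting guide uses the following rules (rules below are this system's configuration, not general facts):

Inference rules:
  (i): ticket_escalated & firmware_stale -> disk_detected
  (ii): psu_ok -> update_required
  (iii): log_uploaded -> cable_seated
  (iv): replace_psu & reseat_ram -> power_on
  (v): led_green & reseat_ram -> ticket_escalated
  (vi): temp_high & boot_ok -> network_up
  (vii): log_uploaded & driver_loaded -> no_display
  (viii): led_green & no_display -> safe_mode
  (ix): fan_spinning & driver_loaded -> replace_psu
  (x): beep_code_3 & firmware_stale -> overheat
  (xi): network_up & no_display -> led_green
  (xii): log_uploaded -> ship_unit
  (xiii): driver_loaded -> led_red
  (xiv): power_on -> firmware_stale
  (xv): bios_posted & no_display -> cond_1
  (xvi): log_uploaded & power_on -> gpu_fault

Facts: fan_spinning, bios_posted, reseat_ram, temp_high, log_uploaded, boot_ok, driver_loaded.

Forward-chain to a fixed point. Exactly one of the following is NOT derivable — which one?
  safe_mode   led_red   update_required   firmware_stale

Round 1: (iii) [log_uploaded -> cable_seated]; (vi) [temp_high & boot_ok -> network_up]; (vii) [log_uploaded & driver_loaded -> no_display]; (ix) [fan_spinning & driver_loaded -> replace_psu]; (xii) [log_uploaded -> ship_unit]; (xiii) [driver_loaded -> led_red]. Adds cable_seated, network_up, no_display, replace_psu, ship_unit, led_red.
Round 2: (iv) [replace_psu & reseat_ram -> power_on]; (xi) [network_up & no_display -> led_green]; (xv) [bios_posted & no_display -> cond_1]. Adds power_on, led_green, cond_1.
Round 3: (v) [led_green & reseat_ram -> ticket_escalated]; (viii) [led_green & no_display -> safe_mode]; (xiv) [power_on -> firmware_stale]; (xvi) [log_uploaded & power_on -> gpu_fault]. Adds ticket_escalated, safe_mode, firmware_stale, gpu_fault.
Round 4: (i) [ticket_escalated & firmware_stale -> disk_detected]. Adds disk_detected.
Derived: firmware_stale (round 3), safe_mode (round 3), led_red (round 1). update_required never appears in any round.

update_required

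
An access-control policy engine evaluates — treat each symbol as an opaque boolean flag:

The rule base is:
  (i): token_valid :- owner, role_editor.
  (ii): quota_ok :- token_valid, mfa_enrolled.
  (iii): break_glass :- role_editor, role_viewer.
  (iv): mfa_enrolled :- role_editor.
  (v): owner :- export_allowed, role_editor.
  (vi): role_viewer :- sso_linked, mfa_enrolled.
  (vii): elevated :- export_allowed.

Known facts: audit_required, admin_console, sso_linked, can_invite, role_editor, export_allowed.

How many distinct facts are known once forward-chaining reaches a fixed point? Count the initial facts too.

13

Round 1 fires (iv), (v), (vii), giving mfa_enrolled, owner, elevated.
Round 2 fires (i), (vi), giving token_valid, role_viewer.
Round 3 fires (ii), (iii), giving quota_ok, break_glass.
Closure: {admin_console, audit_required, break_glass, can_invite, elevated, export_allowed, mfa_enrolled, owner, quota_ok, role_editor, role_viewer, sso_linked, token_valid} — 13 facts.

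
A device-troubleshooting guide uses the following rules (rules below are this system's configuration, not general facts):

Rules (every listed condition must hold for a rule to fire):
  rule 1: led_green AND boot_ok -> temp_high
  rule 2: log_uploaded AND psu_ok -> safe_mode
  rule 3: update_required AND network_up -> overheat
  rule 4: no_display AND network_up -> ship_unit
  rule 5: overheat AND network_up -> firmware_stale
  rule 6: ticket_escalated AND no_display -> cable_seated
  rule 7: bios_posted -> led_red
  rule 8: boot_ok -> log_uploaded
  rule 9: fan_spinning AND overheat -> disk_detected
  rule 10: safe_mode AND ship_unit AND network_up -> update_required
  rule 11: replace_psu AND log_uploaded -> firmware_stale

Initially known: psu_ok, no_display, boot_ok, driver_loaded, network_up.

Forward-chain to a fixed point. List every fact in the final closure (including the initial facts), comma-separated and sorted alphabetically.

boot_ok, driver_loaded, firmware_stale, log_uploaded, network_up, no_display, overheat, psu_ok, safe_mode, ship_unit, update_required

Round 1: rule 4 [no_display AND network_up -> ship_unit]; rule 8 [boot_ok -> log_uploaded]. Adds ship_unit, log_uploaded.
Round 2: rule 2 [log_uploaded AND psu_ok -> safe_mode]. Adds safe_mode.
Round 3: rule 10 [safe_mode AND ship_unit AND network_up -> update_required]. Adds update_required.
Round 4: rule 3 [update_required AND network_up -> overheat]. Adds overheat.
Round 5: rule 5 [overheat AND network_up -> firmware_stale]. Adds firmware_stale.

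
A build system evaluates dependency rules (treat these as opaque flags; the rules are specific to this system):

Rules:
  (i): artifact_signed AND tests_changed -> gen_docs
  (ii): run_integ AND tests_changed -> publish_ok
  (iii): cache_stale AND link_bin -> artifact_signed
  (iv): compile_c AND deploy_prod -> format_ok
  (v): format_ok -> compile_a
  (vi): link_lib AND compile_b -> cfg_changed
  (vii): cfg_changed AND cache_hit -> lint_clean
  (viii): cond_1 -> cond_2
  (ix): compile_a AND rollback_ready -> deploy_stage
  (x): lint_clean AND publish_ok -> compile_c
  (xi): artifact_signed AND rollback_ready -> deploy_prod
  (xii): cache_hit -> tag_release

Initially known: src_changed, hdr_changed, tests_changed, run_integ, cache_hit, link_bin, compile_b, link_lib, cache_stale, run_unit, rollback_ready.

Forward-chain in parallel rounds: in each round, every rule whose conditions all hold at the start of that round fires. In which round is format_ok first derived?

4

Round 1 fires (ii), (iii), (vi), (xii), giving publish_ok, artifact_signed, cfg_changed, tag_release.
Round 2 fires (i), (vii), (xi), giving gen_docs, lint_clean, deploy_prod.
Round 3 fires (x), giving compile_c.
Round 4 fires (iv), giving format_ok.
format_ok first appears in round 4.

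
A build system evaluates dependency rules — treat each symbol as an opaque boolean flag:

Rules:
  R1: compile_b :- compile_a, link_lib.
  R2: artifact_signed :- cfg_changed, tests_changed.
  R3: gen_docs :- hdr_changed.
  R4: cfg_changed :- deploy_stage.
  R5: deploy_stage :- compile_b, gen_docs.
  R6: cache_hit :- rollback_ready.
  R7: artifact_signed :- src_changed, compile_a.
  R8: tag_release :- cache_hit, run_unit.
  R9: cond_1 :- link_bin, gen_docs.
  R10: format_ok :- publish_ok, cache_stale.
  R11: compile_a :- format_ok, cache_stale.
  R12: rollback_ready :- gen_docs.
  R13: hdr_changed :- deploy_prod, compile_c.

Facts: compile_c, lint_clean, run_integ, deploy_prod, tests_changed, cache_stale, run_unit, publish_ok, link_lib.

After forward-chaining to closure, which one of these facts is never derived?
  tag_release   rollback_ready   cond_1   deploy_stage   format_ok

cond_1

[1] R10 [format_ok :- publish_ok, cache_stale.]; R13 [hdr_changed :- deploy_prod, compile_c.]. ⇒ new: format_ok, hdr_changed.
[2] R3 [gen_docs :- hdr_changed.]; R11 [compile_a :- format_ok, cache_stale.]. ⇒ new: gen_docs, compile_a.
[3] R1 [compile_b :- compile_a, link_lib.]; R12 [rollback_ready :- gen_docs.]. ⇒ new: compile_b, rollback_ready.
[4] R5 [deploy_stage :- compile_b, gen_docs.]; R6 [cache_hit :- rollback_ready.]. ⇒ new: deploy_stage, cache_hit.
[5] R4 [cfg_changed :- deploy_stage.]; R8 [tag_release :- cache_hit, run_unit.]. ⇒ new: cfg_changed, tag_release.
[6] R2 [artifact_signed :- cfg_changed, tests_changed.]. ⇒ new: artifact_signed.
Derived: format_ok (round 1), rollback_ready (round 3), deploy_stage (round 4), tag_release (round 5). cond_1 never appears in any round.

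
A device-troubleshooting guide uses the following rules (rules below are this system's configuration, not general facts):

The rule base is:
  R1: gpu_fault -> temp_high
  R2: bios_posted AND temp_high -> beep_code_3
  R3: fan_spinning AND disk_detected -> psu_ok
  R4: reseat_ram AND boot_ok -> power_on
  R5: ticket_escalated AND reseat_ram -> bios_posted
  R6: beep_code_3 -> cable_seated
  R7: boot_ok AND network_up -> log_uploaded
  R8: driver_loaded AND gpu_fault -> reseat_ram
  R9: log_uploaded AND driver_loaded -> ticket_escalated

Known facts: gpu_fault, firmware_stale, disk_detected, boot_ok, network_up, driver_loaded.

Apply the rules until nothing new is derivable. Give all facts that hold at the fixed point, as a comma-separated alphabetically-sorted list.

beep_code_3, bios_posted, boot_ok, cable_seated, disk_detected, driver_loaded, firmware_stale, gpu_fault, log_uploaded, network_up, power_on, reseat_ram, temp_high, ticket_escalated

Round 1: R1 [gpu_fault -> temp_high]; R7 [boot_ok AND network_up -> log_uploaded]; R8 [driver_loaded AND gpu_fault -> reseat_ram]. New: temp_high, log_uploaded, reseat_ram.
Round 2: R4 [reseat_ram AND boot_ok -> power_on]; R9 [log_uploaded AND driver_loaded -> ticket_escalated]. New: power_on, ticket_escalated.
Round 3: R5 [ticket_escalated AND reseat_ram -> bios_posted]. New: bios_posted.
Round 4: R2 [bios_posted AND temp_high -> beep_code_3]. New: beep_code_3.
Round 5: R6 [beep_code_3 -> cable_seated]. New: cable_seated.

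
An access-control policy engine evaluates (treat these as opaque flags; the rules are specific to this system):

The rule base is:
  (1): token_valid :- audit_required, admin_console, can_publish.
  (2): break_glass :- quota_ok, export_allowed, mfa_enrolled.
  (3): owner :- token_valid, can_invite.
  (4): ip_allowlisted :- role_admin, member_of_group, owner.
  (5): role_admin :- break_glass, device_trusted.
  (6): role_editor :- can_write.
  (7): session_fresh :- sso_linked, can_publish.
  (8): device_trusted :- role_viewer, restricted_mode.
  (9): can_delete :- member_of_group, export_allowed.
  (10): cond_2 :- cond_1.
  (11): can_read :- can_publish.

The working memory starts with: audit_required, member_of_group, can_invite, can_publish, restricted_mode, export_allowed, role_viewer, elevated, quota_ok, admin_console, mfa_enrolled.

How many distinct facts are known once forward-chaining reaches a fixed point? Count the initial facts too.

19

Round 1: (1) [token_valid :- audit_required, admin_console, can_publish.]; (2) [break_glass :- quota_ok, export_allowed, mfa_enrolled.]; (8) [device_trusted :- role_viewer, restricted_mode.]; (9) [can_delete :- member_of_group, export_allowed.]; (11) [can_read :- can_publish.]. Adds token_valid, break_glass, device_trusted, can_delete, can_read.
Round 2: (3) [owner :- token_valid, can_invite.]; (5) [role_admin :- break_glass, device_trusted.]. Adds owner, role_admin.
Round 3: (4) [ip_allowlisted :- role_admin, member_of_group, owner.]. Adds ip_allowlisted.
Closure: {admin_console, audit_required, break_glass, can_delete, can_invite, can_publish, can_read, device_trusted, elevated, export_allowed, ip_allowlisted, member_of_group, mfa_enrolled, owner, quota_ok, restricted_mode, role_admin, role_viewer, token_valid} — 19 facts.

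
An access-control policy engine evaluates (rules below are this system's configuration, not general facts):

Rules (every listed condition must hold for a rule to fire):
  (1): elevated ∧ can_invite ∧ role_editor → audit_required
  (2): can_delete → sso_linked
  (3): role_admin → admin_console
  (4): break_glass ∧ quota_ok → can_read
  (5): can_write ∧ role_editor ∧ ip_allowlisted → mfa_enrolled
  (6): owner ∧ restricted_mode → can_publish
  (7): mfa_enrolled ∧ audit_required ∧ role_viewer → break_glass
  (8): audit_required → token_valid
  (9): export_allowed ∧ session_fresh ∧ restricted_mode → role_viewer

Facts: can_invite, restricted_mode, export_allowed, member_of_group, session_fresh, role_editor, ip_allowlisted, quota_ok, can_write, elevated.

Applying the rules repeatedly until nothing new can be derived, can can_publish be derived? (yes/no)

Round 1 — (1), (5), (9), derive audit_required, mfa_enrolled, role_viewer.
Round 2 — (7), (8), derive break_glass, token_valid.
Round 3 — (4), derive can_read.
Fixed point reached. can_publish is concluded only by (6); (6) needs owner (never derived).

no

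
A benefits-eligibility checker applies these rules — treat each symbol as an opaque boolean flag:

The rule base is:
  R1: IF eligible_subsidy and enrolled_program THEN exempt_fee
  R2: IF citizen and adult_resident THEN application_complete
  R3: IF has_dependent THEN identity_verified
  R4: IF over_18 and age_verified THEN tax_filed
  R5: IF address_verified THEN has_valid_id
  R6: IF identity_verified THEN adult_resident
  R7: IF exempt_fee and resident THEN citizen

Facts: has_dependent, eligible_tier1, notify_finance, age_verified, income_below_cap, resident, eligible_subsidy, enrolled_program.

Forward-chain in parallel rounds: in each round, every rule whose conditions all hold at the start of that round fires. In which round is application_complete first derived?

Round 1: R1 [IF eligible_subsidy and enrolled_program THEN exempt_fee]; R3 [IF has_dependent THEN identity_verified]. New: exempt_fee, identity_verified.
Round 2: R6 [IF identity_verified THEN adult_resident]; R7 [IF exempt_fee and resident THEN citizen]. New: adult_resident, citizen.
Round 3: R2 [IF citizen and adult_resident THEN application_complete]. New: application_complete.
application_complete first appears in round 3.

3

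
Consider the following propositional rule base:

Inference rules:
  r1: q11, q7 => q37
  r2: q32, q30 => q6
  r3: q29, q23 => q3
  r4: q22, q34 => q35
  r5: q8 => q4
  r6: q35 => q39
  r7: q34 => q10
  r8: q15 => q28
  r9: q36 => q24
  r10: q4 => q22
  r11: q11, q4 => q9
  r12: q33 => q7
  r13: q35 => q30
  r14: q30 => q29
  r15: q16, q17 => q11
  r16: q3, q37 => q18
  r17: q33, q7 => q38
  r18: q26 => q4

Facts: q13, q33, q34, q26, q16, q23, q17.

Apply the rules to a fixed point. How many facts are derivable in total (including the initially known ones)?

21

Round 1 fires r7, r12, r15, r18, giving q10, q7, q11, q4.
Round 2 fires r1, r10, r11, r17, giving q37, q22, q9, q38.
Round 3 fires r4, giving q35.
Round 4 fires r6, r13, giving q39, q30.
Round 5 fires r14, giving q29.
Round 6 fires r3, giving q3.
Round 7 fires r16, giving q18.
Closure: {q10, q11, q13, q16, q17, q18, q22, q23, q26, q29, q3, q30, q33, q34, q35, q37, q38, q39, q4, q7, q9} — 21 facts.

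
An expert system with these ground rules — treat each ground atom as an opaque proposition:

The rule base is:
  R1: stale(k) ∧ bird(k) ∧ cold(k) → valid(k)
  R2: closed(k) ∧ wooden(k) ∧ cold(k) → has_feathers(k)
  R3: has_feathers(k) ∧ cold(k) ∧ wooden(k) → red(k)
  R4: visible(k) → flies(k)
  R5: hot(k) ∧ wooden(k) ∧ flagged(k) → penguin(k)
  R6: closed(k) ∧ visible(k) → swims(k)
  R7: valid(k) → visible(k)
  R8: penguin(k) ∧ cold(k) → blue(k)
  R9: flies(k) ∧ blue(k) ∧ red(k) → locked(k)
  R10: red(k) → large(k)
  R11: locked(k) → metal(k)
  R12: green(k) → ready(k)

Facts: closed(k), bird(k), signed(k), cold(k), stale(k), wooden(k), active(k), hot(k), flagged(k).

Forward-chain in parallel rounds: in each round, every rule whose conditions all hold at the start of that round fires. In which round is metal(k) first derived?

5

Round 1: R1 [stale(k) ∧ bird(k) ∧ cold(k) → valid(k)]; R2 [closed(k) ∧ wooden(k) ∧ cold(k) → has_feathers(k)]; R5 [hot(k) ∧ wooden(k) ∧ flagged(k) → penguin(k)]. New: valid(k), has_feathers(k), penguin(k).
Round 2: R3 [has_feathers(k) ∧ cold(k) ∧ wooden(k) → red(k)]; R7 [valid(k) → visible(k)]; R8 [penguin(k) ∧ cold(k) → blue(k)]. New: red(k), visible(k), blue(k).
Round 3: R4 [visible(k) → flies(k)]; R6 [closed(k) ∧ visible(k) → swims(k)]; R10 [red(k) → large(k)]. New: flies(k), swims(k), large(k).
Round 4: R9 [flies(k) ∧ blue(k) ∧ red(k) → locked(k)]. New: locked(k).
Round 5: R11 [locked(k) → metal(k)]. New: metal(k).
metal(k) first appears in round 5.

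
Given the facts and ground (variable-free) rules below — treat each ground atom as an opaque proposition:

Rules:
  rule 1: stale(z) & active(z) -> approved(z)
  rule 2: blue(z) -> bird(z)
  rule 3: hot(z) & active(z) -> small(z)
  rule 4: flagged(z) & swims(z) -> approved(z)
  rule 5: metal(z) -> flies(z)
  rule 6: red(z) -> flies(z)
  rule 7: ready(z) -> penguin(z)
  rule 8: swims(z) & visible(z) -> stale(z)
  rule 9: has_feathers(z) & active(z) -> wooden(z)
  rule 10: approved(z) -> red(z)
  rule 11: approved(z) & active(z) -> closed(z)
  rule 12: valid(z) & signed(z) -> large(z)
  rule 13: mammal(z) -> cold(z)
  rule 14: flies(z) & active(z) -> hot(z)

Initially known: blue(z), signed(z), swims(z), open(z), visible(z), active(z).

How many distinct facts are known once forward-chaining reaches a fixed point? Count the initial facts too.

Round 1 — rule 2, rule 8, derive bird(z), stale(z).
Round 2 — rule 1, derive approved(z).
Round 3 — rule 10, rule 11, derive red(z), closed(z).
Round 4 — rule 6, derive flies(z).
Round 5 — rule 14, derive hot(z).
Round 6 — rule 3, derive small(z).
Closure: {active(z), approved(z), bird(z), blue(z), closed(z), flies(z), hot(z), open(z), red(z), signed(z), small(z), stale(z), swims(z), visible(z)} — 14 facts.

14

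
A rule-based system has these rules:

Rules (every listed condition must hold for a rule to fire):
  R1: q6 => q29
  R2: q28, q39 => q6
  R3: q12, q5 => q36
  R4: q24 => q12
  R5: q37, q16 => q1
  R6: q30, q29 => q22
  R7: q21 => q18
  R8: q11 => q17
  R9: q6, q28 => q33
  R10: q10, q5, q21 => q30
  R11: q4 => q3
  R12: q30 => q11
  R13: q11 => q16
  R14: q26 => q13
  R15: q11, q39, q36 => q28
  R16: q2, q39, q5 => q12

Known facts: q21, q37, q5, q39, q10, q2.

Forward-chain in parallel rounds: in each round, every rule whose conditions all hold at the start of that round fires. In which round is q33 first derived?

Round 1: R7 [q21 => q18]; R10 [q10, q5, q21 => q30]; R16 [q2, q39, q5 => q12]. Adds q18, q30, q12.
Round 2: R3 [q12, q5 => q36]; R12 [q30 => q11]. Adds q36, q11.
Round 3: R8 [q11 => q17]; R13 [q11 => q16]; R15 [q11, q39, q36 => q28]. Adds q17, q16, q28.
Round 4: R2 [q28, q39 => q6]; R5 [q37, q16 => q1]. Adds q6, q1.
Round 5: R1 [q6 => q29]; R9 [q6, q28 => q33]. Adds q29, q33.
q33 first appears in round 5.

5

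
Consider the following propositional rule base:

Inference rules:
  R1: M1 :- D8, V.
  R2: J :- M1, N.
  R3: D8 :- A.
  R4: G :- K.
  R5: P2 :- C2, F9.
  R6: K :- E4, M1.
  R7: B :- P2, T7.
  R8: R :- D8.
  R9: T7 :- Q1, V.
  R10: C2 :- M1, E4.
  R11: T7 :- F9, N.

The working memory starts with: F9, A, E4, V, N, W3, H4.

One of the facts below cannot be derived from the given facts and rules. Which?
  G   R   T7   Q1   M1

Q1

Round 1: R3 [D8 :- A.]; R11 [T7 :- F9, N.]. New: D8, T7.
Round 2: R1 [M1 :- D8, V.]; R8 [R :- D8.]. New: M1, R.
Round 3: R2 [J :- M1, N.]; R6 [K :- E4, M1.]; R10 [C2 :- M1, E4.]. New: J, K, C2.
Round 4: R4 [G :- K.]; R5 [P2 :- C2, F9.]. New: G, P2.
Round 5: R7 [B :- P2, T7.]. New: B.
Derived: G (round 4), R (round 2), M1 (round 2), T7 (round 1). Q1 never appears in any round.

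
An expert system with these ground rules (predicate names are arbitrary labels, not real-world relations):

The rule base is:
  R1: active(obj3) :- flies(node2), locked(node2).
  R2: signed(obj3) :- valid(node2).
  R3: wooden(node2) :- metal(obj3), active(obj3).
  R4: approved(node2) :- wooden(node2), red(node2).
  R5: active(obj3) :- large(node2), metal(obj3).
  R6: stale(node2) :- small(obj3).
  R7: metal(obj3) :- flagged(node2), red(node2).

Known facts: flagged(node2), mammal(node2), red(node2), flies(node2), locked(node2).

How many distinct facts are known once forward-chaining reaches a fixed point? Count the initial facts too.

9

Round 1 fires R1, R7, giving active(obj3), metal(obj3).
Round 2 fires R3, giving wooden(node2).
Round 3 fires R4, giving approved(node2).
Closure: {active(obj3), approved(node2), flagged(node2), flies(node2), locked(node2), mammal(node2), metal(obj3), red(node2), wooden(node2)} — 9 facts.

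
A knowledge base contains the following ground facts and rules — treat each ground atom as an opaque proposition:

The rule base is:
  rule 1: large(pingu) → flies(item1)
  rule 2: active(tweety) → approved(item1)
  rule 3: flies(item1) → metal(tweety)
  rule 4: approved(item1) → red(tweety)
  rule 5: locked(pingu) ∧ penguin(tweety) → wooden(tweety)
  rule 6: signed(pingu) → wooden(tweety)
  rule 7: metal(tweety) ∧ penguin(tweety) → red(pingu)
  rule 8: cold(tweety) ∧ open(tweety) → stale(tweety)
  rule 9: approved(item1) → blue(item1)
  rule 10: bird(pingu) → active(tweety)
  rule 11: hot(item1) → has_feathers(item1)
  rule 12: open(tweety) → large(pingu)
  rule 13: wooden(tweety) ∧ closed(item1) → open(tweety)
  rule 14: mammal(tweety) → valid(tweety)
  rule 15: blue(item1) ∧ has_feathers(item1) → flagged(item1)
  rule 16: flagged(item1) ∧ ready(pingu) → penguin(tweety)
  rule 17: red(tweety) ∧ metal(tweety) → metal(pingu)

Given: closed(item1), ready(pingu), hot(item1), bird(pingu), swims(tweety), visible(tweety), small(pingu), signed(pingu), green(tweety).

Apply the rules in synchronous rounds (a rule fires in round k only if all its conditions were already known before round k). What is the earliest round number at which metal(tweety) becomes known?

Round 1: rule 6 [signed(pingu) → wooden(tweety)]; rule 10 [bird(pingu) → active(tweety)]; rule 11 [hot(item1) → has_feathers(item1)]. New: wooden(tweety), active(tweety), has_feathers(item1).
Round 2: rule 2 [active(tweety) → approved(item1)]; rule 13 [wooden(tweety) ∧ closed(item1) → open(tweety)]. New: approved(item1), open(tweety).
Round 3: rule 4 [approved(item1) → red(tweety)]; rule 9 [approved(item1) → blue(item1)]; rule 12 [open(tweety) → large(pingu)]. New: red(tweety), blue(item1), large(pingu).
Round 4: rule 1 [large(pingu) → flies(item1)]; rule 15 [blue(item1) ∧ has_feathers(item1) → flagged(item1)]. New: flies(item1), flagged(item1).
Round 5: rule 3 [flies(item1) → metal(tweety)]; rule 16 [flagged(item1) ∧ ready(pingu) → penguin(tweety)]. New: metal(tweety), penguin(tweety).
metal(tweety) first appears in round 5.

5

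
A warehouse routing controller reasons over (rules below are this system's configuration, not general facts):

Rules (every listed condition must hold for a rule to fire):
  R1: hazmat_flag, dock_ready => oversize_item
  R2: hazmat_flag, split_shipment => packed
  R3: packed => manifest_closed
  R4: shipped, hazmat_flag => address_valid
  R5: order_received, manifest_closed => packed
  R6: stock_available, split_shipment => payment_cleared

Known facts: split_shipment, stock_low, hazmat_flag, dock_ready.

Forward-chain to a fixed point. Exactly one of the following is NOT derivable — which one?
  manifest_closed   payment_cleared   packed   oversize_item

payment_cleared

Round 1 fires R1, R2, giving oversize_item, packed.
Round 2 fires R3, giving manifest_closed.
Derived: oversize_item (round 1), packed (round 1), manifest_closed (round 2). payment_cleared never appears in any round.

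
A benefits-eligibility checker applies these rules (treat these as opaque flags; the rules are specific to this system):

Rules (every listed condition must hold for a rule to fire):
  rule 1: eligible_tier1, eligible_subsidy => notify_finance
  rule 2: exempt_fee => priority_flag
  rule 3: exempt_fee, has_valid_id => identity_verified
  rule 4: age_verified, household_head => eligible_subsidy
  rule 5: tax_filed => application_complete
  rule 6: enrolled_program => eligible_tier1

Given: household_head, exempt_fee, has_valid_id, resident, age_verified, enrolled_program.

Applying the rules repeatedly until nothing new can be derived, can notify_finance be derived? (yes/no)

yes

Round 1 fires rule 2, rule 3, rule 4, rule 6, giving priority_flag, identity_verified, eligible_subsidy, eligible_tier1.
Round 2 fires rule 1, giving notify_finance.
notify_finance appears in round 2, so it is derivable.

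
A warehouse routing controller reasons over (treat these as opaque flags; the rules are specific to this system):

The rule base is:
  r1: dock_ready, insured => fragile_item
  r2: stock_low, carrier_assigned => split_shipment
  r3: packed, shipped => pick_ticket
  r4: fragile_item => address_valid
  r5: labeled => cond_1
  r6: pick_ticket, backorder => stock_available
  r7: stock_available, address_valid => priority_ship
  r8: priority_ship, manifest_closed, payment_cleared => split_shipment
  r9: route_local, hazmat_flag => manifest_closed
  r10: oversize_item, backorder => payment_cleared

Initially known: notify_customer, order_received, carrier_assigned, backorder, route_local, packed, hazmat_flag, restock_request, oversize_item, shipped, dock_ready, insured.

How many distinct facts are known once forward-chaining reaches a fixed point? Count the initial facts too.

Round 1 — r1, r3, r9, r10, derive fragile_item, pick_ticket, manifest_closed, payment_cleared.
Round 2 — r4, r6, derive address_valid, stock_available.
Round 3 — r7, derive priority_ship.
Round 4 — r8, derive split_shipment.
Closure: {address_valid, backorder, carrier_assigned, dock_ready, fragile_item, hazmat_flag, insured, manifest_closed, notify_customer, order_received, oversize_item, packed, payment_cleared, pick_ticket, priority_ship, restock_request, route_local, shipped, split_shipment, stock_available} — 20 facts.

20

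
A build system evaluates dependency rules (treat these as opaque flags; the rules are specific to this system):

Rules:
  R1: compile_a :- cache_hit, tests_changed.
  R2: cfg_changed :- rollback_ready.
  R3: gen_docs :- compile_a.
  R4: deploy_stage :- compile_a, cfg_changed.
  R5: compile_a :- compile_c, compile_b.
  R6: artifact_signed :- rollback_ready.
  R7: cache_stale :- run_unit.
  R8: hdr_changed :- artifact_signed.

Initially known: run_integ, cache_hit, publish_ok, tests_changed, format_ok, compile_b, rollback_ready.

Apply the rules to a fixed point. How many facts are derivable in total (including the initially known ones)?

13

Round 1: R1 [compile_a :- cache_hit, tests_changed.]; R2 [cfg_changed :- rollback_ready.]; R6 [artifact_signed :- rollback_ready.]. New: compile_a, cfg_changed, artifact_signed.
Round 2: R3 [gen_docs :- compile_a.]; R4 [deploy_stage :- compile_a, cfg_changed.]; R8 [hdr_changed :- artifact_signed.]. New: gen_docs, deploy_stage, hdr_changed.
Closure: {artifact_signed, cache_hit, cfg_changed, compile_a, compile_b, deploy_stage, format_ok, gen_docs, hdr_changed, publish_ok, rollback_ready, run_integ, tests_changed} — 13 facts.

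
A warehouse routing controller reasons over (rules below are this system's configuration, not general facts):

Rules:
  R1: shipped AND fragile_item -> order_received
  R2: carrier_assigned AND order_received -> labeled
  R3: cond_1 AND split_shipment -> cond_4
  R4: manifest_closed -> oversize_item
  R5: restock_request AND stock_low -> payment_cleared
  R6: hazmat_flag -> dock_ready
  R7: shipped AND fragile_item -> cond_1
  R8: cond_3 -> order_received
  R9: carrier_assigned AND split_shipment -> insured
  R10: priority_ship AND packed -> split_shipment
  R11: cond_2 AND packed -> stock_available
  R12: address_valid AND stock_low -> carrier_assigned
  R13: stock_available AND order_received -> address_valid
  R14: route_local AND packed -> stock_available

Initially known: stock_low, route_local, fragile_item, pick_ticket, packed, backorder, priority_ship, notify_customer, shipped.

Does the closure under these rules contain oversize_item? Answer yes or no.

no

Round 1: R1 [shipped AND fragile_item -> order_received]; R7 [shipped AND fragile_item -> cond_1]; R10 [priority_ship AND packed -> split_shipment]; R14 [route_local AND packed -> stock_available]. New: order_received, cond_1, split_shipment, stock_available.
Round 2: R3 [cond_1 AND split_shipment -> cond_4]; R13 [stock_available AND order_received -> address_valid]. New: cond_4, address_valid.
Round 3: R12 [address_valid AND stock_low -> carrier_assigned]. New: carrier_assigned.
Round 4: R2 [carrier_assigned AND order_received -> labeled]; R9 [carrier_assigned AND split_shipment -> insured]. New: labeled, insured.
Fixed point reached. oversize_item is concluded only by R4; R4 needs manifest_closed (never derived).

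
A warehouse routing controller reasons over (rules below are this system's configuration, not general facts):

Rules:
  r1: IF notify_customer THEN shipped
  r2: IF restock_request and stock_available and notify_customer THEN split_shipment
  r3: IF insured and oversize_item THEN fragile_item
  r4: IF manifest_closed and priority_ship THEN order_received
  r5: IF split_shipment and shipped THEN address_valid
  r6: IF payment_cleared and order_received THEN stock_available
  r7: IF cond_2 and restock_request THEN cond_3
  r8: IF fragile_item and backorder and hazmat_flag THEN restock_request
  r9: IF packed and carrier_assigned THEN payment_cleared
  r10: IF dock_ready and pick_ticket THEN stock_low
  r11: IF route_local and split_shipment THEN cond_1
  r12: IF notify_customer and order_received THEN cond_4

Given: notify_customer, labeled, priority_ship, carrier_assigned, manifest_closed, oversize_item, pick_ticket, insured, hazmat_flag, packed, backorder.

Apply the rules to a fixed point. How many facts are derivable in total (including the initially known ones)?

20

Round 1: r1 [IF notify_customer THEN shipped]; r3 [IF insured and oversize_item THEN fragile_item]; r4 [IF manifest_closed and priority_ship THEN order_received]; r9 [IF packed and carrier_assigned THEN payment_cleared]. Adds shipped, fragile_item, order_received, payment_cleared.
Round 2: r6 [IF payment_cleared and order_received THEN stock_available]; r8 [IF fragile_item and backorder and hazmat_flag THEN restock_request]; r12 [IF notify_customer and order_received THEN cond_4]. Adds stock_available, restock_request, cond_4.
Round 3: r2 [IF restock_request and stock_available and notify_customer THEN split_shipment]. Adds split_shipment.
Round 4: r5 [IF split_shipment and shipped THEN address_valid]. Adds address_valid.
Closure: {address_valid, backorder, carrier_assigned, cond_4, fragile_item, hazmat_flag, insured, labeled, manifest_closed, notify_customer, order_received, oversize_item, packed, payment_cleared, pick_ticket, priority_ship, restock_request, shipped, split_shipment, stock_available} — 20 facts.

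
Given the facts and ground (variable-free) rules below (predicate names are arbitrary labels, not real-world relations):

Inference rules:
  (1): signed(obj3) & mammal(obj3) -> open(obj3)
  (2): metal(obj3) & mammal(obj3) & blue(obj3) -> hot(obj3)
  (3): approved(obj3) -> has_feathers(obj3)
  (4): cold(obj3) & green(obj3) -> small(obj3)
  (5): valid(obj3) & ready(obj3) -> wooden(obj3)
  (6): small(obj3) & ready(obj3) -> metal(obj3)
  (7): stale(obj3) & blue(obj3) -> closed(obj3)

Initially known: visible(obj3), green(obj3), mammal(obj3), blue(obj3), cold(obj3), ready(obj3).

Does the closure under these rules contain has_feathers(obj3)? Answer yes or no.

Round 1: (4) [cold(obj3) & green(obj3) -> small(obj3)]. New: small(obj3).
Round 2: (6) [small(obj3) & ready(obj3) -> metal(obj3)]. New: metal(obj3).
Round 3: (2) [metal(obj3) & mammal(obj3) & blue(obj3) -> hot(obj3)]. New: hot(obj3).
Fixed point reached. has_feathers(obj3) is concluded only by (3); (3) needs approved(obj3) (never derived).

no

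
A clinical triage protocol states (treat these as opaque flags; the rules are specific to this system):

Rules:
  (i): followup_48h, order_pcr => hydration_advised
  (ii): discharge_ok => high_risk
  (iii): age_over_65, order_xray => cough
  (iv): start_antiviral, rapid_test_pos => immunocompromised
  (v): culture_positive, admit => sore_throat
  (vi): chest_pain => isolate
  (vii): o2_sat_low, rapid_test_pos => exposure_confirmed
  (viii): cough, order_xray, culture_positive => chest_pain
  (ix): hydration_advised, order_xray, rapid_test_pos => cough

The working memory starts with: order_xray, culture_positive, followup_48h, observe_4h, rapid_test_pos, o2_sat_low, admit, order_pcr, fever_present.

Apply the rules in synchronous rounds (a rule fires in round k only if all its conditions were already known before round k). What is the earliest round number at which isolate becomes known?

4

[1] (i) [followup_48h, order_pcr => hydration_advised]; (v) [culture_positive, admit => sore_throat]; (vii) [o2_sat_low, rapid_test_pos => exposure_confirmed]. ⇒ new: hydration_advised, sore_throat, exposure_confirmed.
[2] (ix) [hydration_advised, order_xray, rapid_test_pos => cough]. ⇒ new: cough.
[3] (viii) [cough, order_xray, culture_positive => chest_pain]. ⇒ new: chest_pain.
[4] (vi) [chest_pain => isolate]. ⇒ new: isolate.
isolate first appears in round 4.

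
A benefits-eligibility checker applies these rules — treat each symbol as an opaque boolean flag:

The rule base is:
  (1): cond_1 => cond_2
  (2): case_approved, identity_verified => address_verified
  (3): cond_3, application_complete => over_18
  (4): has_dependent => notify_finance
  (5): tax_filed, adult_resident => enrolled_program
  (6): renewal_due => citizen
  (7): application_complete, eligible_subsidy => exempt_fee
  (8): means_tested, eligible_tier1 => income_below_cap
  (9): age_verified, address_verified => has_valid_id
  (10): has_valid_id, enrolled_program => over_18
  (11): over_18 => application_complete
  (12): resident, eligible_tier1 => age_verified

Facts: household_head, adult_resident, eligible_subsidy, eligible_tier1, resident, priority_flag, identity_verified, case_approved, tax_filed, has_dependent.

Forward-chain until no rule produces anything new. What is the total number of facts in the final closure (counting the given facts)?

18

[1] (2) [case_approved, identity_verified => address_verified]; (4) [has_dependent => notify_finance]; (5) [tax_filed, adult_resident => enrolled_program]; (12) [resident, eligible_tier1 => age_verified]. ⇒ new: address_verified, notify_finance, enrolled_program, age_verified.
[2] (9) [age_verified, address_verified => has_valid_id]. ⇒ new: has_valid_id.
[3] (10) [has_valid_id, enrolled_program => over_18]. ⇒ new: over_18.
[4] (11) [over_18 => application_complete]. ⇒ new: application_complete.
[5] (7) [application_complete, eligible_subsidy => exempt_fee]. ⇒ new: exempt_fee.
Closure: {address_verified, adult_resident, age_verified, application_complete, case_approved, eligible_subsidy, eligible_tier1, enrolled_program, exempt_fee, has_dependent, has_valid_id, household_head, identity_verified, notify_finance, over_18, priority_flag, resident, tax_filed} — 18 facts.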